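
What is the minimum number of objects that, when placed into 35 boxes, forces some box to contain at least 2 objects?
n = (2 − 1)·35 + 1 = 36

By the generalised pigeonhole principle, to guarantee some box contains ≥ r objects we need more than (r − 1) · k objects total. Threshold: n = (r − 1) · k + 1. With r = 2 and k = 35: n = 1 · 35 + 1 = 35 + 1 = 36. For n = 35 = 1 · 35, we can put exactly 1 objects in every box, avoiding 2 in any single one — so 36 is tight.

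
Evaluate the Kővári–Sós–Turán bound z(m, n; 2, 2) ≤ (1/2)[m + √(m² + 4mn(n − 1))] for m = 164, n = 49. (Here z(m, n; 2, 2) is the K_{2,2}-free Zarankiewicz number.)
z(164, 49; 2, 2) ≤ (1/2)[164 + √(164² + 4·164·49·48)] = (1/2)[164 + √1569808] = 708.4599

Kővári–Sós–Turán: let r_1, ..., r_164 be the row sums and z = Σ r_i the total number of 1s. Each pair of columns can share at most one row with both entries 1 (else a 2×2 all-ones block appears), so Σ_i C(r_i, 2) ≤ C(49, 2) = 1176. By convexity Σ_i C(r_i, 2) ≥ 164·C(z/164, 2) = z(z − 164)/(2·164), giving z² − 164z − 164·49·48 ≤ 0 and hence z ≤ (1/2)[164 + √(26896 + 4·385728)] = (1/2)[164 + √1569808] ≈ (1/2)(164 + 1252.9198) = 708.4599.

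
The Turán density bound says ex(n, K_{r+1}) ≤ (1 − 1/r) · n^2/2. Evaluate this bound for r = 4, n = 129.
Turán density bound = (3/4) · 129^2/2 = 49923/8 ≈ 6240.375

Turán's theorem: ex(n, K_{r+1}) is achieved by the complete r-partite Turán graph T(n, r) with parts as balanced as possible, and is at most (1 − 1/r) · n^2/2. For r = 4, n = 129: the density bound is (3/4) · 16641/2 = 49923/8 ≈ 6240.375. The integer-valued extremum is e(T(129, 4)) = 6240, which is strictly less than the density bound 49923/8 since 4 ∤ 129 (the parts of T(129, 4) cannot all be equal).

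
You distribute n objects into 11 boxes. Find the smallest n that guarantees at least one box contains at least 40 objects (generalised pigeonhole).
n = (40 − 1)·11 + 1 = 430

By the generalised pigeonhole principle, to guarantee some box contains ≥ r objects we need more than (r − 1) · k objects total. Threshold: n = (r − 1) · k + 1. With r = 40 and k = 11: n = 39 · 11 + 1 = 429 + 1 = 430. For n = 429 = 39 · 11, we can put exactly 39 objects in every box, avoiding 40 in any single one — so 430 is tight.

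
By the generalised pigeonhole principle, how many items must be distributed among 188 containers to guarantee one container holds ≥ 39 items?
n = (39 − 1)·188 + 1 = 7145

By the generalised pigeonhole principle, to guarantee some box contains ≥ r objects we need more than (r − 1) · k objects total. Threshold: n = (r − 1) · k + 1. With r = 39 and k = 188: n = 38 · 188 + 1 = 7144 + 1 = 7145. For n = 7144 = 38 · 188, we can put exactly 38 objects in every box, avoiding 39 in any single one — so 7145 is tight.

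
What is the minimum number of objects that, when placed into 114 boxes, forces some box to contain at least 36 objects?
n = (36 − 1)·114 + 1 = 3991

By the generalised pigeonhole principle, to guarantee some box contains ≥ r objects we need more than (r − 1) · k objects total. Threshold: n = (r − 1) · k + 1. With r = 36 and k = 114: n = 35 · 114 + 1 = 3990 + 1 = 3991. For n = 3990 = 35 · 114, we can put exactly 35 objects in every box, avoiding 36 in any single one — so 3991 is tight.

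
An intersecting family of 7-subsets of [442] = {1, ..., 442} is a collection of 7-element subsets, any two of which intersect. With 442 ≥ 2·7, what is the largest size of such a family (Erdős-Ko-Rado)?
max |F| = C(441, 6) = 9873368049468

Erdős-Ko-Rado (1961): when n ≥ 2k, max |F| = C(n−1, k−1). The bound is attained by the star {A : i ∈ A} for any fixed i ∈ [n]. Here C(442−1, 7−1) = C(441, 6) = 9873368049468.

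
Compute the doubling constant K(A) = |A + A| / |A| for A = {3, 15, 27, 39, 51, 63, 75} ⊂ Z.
K = |A + A| / |A| = 13/7

Enumerate A + A = {a + b : a, b ∈ A}. With |A| = 7, there are |A|^2 = 49 ordered sum pairs; collecting distinct values, A + A = {6, 18, 30, 42, 54, 66, 78, 90, 102, 114, 126, 138, 150}, so |A + A| = 13. Thus K = 13/7. Here |A + A| = 2|A| − 1 = 13, the minimum possible — so K = 13/7 is minimal, which holds iff A is an arithmetic progression.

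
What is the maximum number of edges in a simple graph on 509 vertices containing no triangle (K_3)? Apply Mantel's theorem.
ex(509, K_3) = ⌊509^2/4⌋ = 64770

Mantel (1907): a triangle-free graph on n vertices has at most ⌊n^2/4⌋ edges, with equality for the complete bipartite graph K_{⌊n/2⌋, ⌈n/2⌉}. For n = 509: ⌊509^2/4⌋ = ⌊259081/4⌋ = 64770. The extremal graph is K_{254, 255}, which has 254·255 = 64770 edges.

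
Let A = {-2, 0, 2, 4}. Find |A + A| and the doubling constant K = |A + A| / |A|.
K = |A + A| / |A| = 7/4

Enumerate A + A = {a + b : a, b ∈ A}. With |A| = 4, there are |A|^2 = 16 ordered sum pairs; collecting distinct values, A + A = {-4, -2, 0, 2, 4, 6, 8}, so |A + A| = 7. Thus K = 7/4. Here |A + A| = 2|A| − 1 = 7, the minimum possible — so K = 7/4 is minimal, which holds iff A is an arithmetic progression.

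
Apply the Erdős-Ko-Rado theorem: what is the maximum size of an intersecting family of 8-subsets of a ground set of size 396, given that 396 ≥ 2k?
max |F| = C(395, 7) = 282183986217770

The Erdős-Ko-Rado theorem states: for n ≥ 2k, an intersecting family of k-subsets of an n-element set has size at most C(n − 1, k − 1), with equality for 'star' families {A ⊆ [n] : |A| = k, i ∈ A} (fix an element i). For n = 396, k = 8: C(395, 7) = 282183986217770.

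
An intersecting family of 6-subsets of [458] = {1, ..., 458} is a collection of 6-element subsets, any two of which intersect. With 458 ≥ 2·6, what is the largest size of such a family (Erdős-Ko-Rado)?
max |F| = C(457, 5) = 162504446286

The Erdős-Ko-Rado theorem states: for n ≥ 2k, an intersecting family of k-subsets of an n-element set has size at most C(n − 1, k − 1), with equality for 'star' families {A ⊆ [n] : |A| = k, i ∈ A} (fix an element i). For n = 458, k = 6: C(457, 5) = 162504446286.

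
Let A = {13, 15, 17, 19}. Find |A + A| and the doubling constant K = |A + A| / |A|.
K = |A + A| / |A| = 7/4

Enumerate A + A = {a + b : a, b ∈ A}. With |A| = 4, there are |A|^2 = 16 ordered sum pairs; collecting distinct values, A + A = {26, 28, 30, 32, 34, 36, 38}, so |A + A| = 7. Thus K = 7/4. Here |A + A| = 2|A| − 1 = 7, the minimum possible — so K = 7/4 is minimal, which holds iff A is an arithmetic progression.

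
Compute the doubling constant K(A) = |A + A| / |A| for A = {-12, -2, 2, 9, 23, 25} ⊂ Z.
K = |A + A| / |A| = 20/6 = 10/3

Enumerate A + A = {a + b : a, b ∈ A}. With |A| = 6, there are |A|^2 = 36 ordered sum pairs; collecting distinct values, A + A = {-24, -14, -10, -4, -3, 0, 4, 7, 11, 13, 18, 21, 23, 25, 27, 32, 34, 46, 48, 50}, so |A + A| = 20. Thus K = 20/6 = 10/3. For comparison, the minimum possible |A + A| over all 6-element sets is 2·6 − 1 = 11 (so min K = 11/6), attained only by arithmetic progressions.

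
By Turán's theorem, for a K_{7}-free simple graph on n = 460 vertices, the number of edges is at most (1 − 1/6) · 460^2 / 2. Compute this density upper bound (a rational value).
Turán density bound = (5/6) · 460^2/2 = 264500/3 ≈ 88166.6667

Turán's theorem: ex(n, K_{r+1}) is achieved by the complete r-partite Turán graph T(n, r) with parts as balanced as possible, and is at most (1 − 1/r) · n^2/2. For r = 6, n = 460: the density bound is (5/6) · 211600/2 = 264500/3 ≈ 88166.6667. The integer-valued extremum is e(T(460, 6)) = 88166, which is strictly less than the density bound 264500/3 since 6 ∤ 460 (the parts of T(460, 6) cannot all be equal).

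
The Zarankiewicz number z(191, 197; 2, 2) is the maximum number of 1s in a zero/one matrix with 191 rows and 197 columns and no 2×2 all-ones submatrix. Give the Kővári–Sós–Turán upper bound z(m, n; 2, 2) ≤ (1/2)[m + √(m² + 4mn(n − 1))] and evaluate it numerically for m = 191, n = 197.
z(191, 197; 2, 2) ≤ (1/2)[191 + √(191² + 4·191·197·196)] = (1/2)[191 + √29536049] = 2812.8539

Kővári–Sós–Turán: let r_1, ..., r_191 be the row sums and z = Σ r_i the total number of 1s. Each pair of columns can share at most one row with both entries 1 (else a 2×2 all-ones block appears), so Σ_i C(r_i, 2) ≤ C(197, 2) = 19306. By convexity Σ_i C(r_i, 2) ≥ 191·C(z/191, 2) = z(z − 191)/(2·191), giving z² − 191z − 191·197·196 ≤ 0 and hence z ≤ (1/2)[191 + √(36481 + 4·7374892)] = (1/2)[191 + √29536049] ≈ (1/2)(191 + 5434.7078) = 2812.8539.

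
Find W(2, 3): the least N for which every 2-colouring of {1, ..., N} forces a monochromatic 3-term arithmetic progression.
W(2, 3) = 9

Lower bound: the 2-colouring RRBBRRBB of {1, ..., 8} (R at positions {1, 2, 5, 6}, B at {3, 4, 7, 8}) contains no monochromatic 3-term AP, so W(2, 3) > 8. Upper bound: a case analysis on any 2-colouring of {1, ..., 9} forces such an AP. Hence W(2, 3) = 9.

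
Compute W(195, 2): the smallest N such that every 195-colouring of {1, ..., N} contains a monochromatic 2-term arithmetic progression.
W(195, 2) = 195 + 1 = 196

A 2-term AP is any pair of integers, so a monochromatic 2-AP exists iff some colour is used at least twice. With 195 colours, the colouring i ↦ i on {1, ..., 195} uses each colour once, avoiding any monochromatic pair, so W(195, 2) > 195. For {1, ..., 196}, pigeonhole forces two integers of the same colour, which form a monochromatic 2-AP. Hence W(195, 2) = 196.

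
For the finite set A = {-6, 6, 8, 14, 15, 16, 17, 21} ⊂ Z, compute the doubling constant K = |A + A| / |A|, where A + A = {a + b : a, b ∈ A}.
K = |A + A| / |A| = 30/8 = 15/4

Enumerate A + A = {a + b : a, b ∈ A}. With |A| = 8, there are |A|^2 = 64 ordered sum pairs; collecting distinct values, A + A = {-12, 0, 2, 8, 9, 10, 11, 12, 14, 15, 16, 20, 21, 22, 23, 24, 25, 27, 28, 29, 30, 31, 32, 33, 34, 35, 36, 37, 38, 42}, so |A + A| = 30. Thus K = 30/8 = 15/4. For comparison, the minimum possible |A + A| over all 8-element sets is 2·8 − 1 = 15 (so min K = 15/8), attained only by arithmetic progressions.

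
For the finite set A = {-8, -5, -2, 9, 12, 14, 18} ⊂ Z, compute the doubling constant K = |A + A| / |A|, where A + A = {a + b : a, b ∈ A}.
K = |A + A| / |A| = 24/7

Enumerate A + A = {a + b : a, b ∈ A}. With |A| = 7, there are |A|^2 = 49 ordered sum pairs; collecting distinct values, A + A = {-16, -13, -10, -7, -4, 1, 4, 6, 7, 9, 10, 12, 13, 16, 18, 21, 23, 24, 26, 27, 28, 30, 32, 36}, so |A + A| = 24. Thus K = 24/7. For comparison, the minimum possible |A + A| over all 7-element sets is 2·7 − 1 = 13 (so min K = 13/7), attained only by arithmetic progressions.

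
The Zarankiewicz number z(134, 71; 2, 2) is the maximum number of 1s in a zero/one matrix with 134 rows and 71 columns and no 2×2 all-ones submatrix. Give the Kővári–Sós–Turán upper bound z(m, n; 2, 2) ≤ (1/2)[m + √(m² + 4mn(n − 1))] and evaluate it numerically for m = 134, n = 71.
z(134, 71; 2, 2) ≤ (1/2)[134 + √(134² + 4·134·71·70)] = (1/2)[134 + √2681876] = 885.8217

Kővári–Sós–Turán: let r_1, ..., r_134 be the row sums and z = Σ r_i the total number of 1s. Each pair of columns can share at most one row with both entries 1 (else a 2×2 all-ones block appears), so Σ_i C(r_i, 2) ≤ C(71, 2) = 2485. By convexity Σ_i C(r_i, 2) ≥ 134·C(z/134, 2) = z(z − 134)/(2·134), giving z² − 134z − 134·71·70 ≤ 0 and hence z ≤ (1/2)[134 + √(17956 + 4·665980)] = (1/2)[134 + √2681876] ≈ (1/2)(134 + 1637.6434) = 885.8217.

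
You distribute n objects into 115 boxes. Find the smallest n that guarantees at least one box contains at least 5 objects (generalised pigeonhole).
n = (5 − 1)·115 + 1 = 461

By the generalised pigeonhole principle, to guarantee some box contains ≥ r objects we need more than (r − 1) · k objects total. Threshold: n = (r − 1) · k + 1. With r = 5 and k = 115: n = 4 · 115 + 1 = 460 + 1 = 461. For n = 460 = 4 · 115, we can put exactly 4 objects in every box, avoiding 5 in any single one — so 461 is tight.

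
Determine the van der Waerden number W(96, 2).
W(96, 2) = 96 + 1 = 97

A 2-term AP is any pair of integers, so a monochromatic 2-AP exists iff some colour is used at least twice. With 96 colours, the colouring i ↦ i on {1, ..., 96} uses each colour once, avoiding any monochromatic pair, so W(96, 2) > 96. For {1, ..., 97}, pigeonhole forces two integers of the same colour, which form a monochromatic 2-AP. Hence W(96, 2) = 97.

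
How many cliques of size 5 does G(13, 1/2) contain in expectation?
E[# K_5] = C(13, 5) · (1/2)^C(5, 2) = 1287 / 2^10 ≈ 1.256836

For each 5-subset S of vertices (there are C(13, 5) = 1287 such S), let X_S = 1 if S induces a K_5 (all C(5, 2) = 10 edges present). Then P(X_S = 1) = (1/2)^10 = 1/1024. By linearity of expectation, E[# K_5] = C(13, 5) · (1/2)^10 = 1287 / 1024 ≈ 1.256836.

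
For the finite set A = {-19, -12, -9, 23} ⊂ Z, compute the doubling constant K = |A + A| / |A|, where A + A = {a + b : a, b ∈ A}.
K = |A + A| / |A| = 10/4 = 5/2

Enumerate A + A = {a + b : a, b ∈ A}. With |A| = 4, there are |A|^2 = 16 ordered sum pairs; collecting distinct values, A + A = {-38, -31, -28, -24, -21, -18, 4, 11, 14, 46}, so |A + A| = 10. Thus K = 10/4 = 5/2. For comparison, the minimum possible |A + A| over all 4-element sets is 2·4 − 1 = 7 (so min K = 7/4), attained only by arithmetic progressions.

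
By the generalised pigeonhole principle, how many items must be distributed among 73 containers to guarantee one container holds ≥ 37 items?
n = (37 − 1)·73 + 1 = 2629

By the generalised pigeonhole principle, to guarantee some box contains ≥ r objects we need more than (r − 1) · k objects total. Threshold: n = (r − 1) · k + 1. With r = 37 and k = 73: n = 36 · 73 + 1 = 2628 + 1 = 2629. For n = 2628 = 36 · 73, we can put exactly 36 objects in every box, avoiding 37 in any single one — so 2629 is tight.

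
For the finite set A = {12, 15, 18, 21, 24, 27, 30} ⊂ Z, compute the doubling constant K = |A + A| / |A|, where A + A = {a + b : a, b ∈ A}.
K = |A + A| / |A| = 13/7

Enumerate A + A = {a + b : a, b ∈ A}. With |A| = 7, there are |A|^2 = 49 ordered sum pairs; collecting distinct values, A + A = {24, 27, 30, 33, 36, 39, 42, 45, 48, 51, 54, 57, 60}, so |A + A| = 13. Thus K = 13/7. Here |A + A| = 2|A| − 1 = 13, the minimum possible — so K = 13/7 is minimal, which holds iff A is an arithmetic progression.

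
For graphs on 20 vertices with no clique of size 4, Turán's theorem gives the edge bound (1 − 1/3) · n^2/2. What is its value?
Turán density bound = (2/3) · 20^2/2 = 400/3 ≈ 133.3333

Turán's theorem: ex(n, K_{r+1}) is achieved by the complete r-partite Turán graph T(n, r) with parts as balanced as possible, and is at most (1 − 1/r) · n^2/2. For r = 3, n = 20: the density bound is (2/3) · 400/2 = 400/3 ≈ 133.3333. The integer-valued extremum is e(T(20, 3)) = 133, which is strictly less than the density bound 400/3 since 3 ∤ 20 (the parts of T(20, 3) cannot all be equal).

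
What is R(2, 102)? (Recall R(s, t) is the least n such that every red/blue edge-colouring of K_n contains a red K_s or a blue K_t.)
R(2, 102) = 102

R(2, k) = k for all k ≥ 2: in a 2-colouring of K_k, either some edge is red (a red K_2) or all edges are blue (a blue K_k). And K_{101} coloured all-blue has no blue K_102, so R(2, 102) > 101. Hence R(2, 102) = 102.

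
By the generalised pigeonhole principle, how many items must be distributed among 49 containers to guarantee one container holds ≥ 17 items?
n = (17 − 1)·49 + 1 = 785

By the generalised pigeonhole principle, to guarantee some box contains ≥ r objects we need more than (r − 1) · k objects total. Threshold: n = (r − 1) · k + 1. With r = 17 and k = 49: n = 16 · 49 + 1 = 784 + 1 = 785. For n = 784 = 16 · 49, we can put exactly 16 objects in every box, avoiding 17 in any single one — so 785 is tight.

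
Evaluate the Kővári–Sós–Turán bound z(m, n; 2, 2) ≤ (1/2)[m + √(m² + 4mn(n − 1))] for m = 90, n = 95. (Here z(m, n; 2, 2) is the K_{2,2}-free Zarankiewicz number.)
z(90, 95; 2, 2) ≤ (1/2)[90 + √(90² + 4·90·95·94)] = (1/2)[90 + √3222900] = 942.6219

Kővári–Sós–Turán: let r_1, ..., r_90 be the row sums and z = Σ r_i the total number of 1s. Each pair of columns can share at most one row with both entries 1 (else a 2×2 all-ones block appears), so Σ_i C(r_i, 2) ≤ C(95, 2) = 4465. By convexity Σ_i C(r_i, 2) ≥ 90·C(z/90, 2) = z(z − 90)/(2·90), giving z² − 90z − 90·95·94 ≤ 0 and hence z ≤ (1/2)[90 + √(8100 + 4·803700)] = (1/2)[90 + √3222900] ≈ (1/2)(90 + 1795.2437) = 942.6219.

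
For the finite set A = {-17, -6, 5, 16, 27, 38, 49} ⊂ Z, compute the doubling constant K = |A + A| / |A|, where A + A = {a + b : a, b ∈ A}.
K = |A + A| / |A| = 13/7

Enumerate A + A = {a + b : a, b ∈ A}. With |A| = 7, there are |A|^2 = 49 ordered sum pairs; collecting distinct values, A + A = {-34, -23, -12, -1, 10, 21, 32, 43, 54, 65, 76, 87, 98}, so |A + A| = 13. Thus K = 13/7. Here |A + A| = 2|A| − 1 = 13, the minimum possible — so K = 13/7 is minimal, which holds iff A is an arithmetic progression.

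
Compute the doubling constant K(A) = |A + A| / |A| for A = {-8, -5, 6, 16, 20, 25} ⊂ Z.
K = |A + A| / |A| = 20/6 = 10/3

Enumerate A + A = {a + b : a, b ∈ A}. With |A| = 6, there are |A|^2 = 36 ordered sum pairs; collecting distinct values, A + A = {-16, -13, -10, -2, 1, 8, 11, 12, 15, 17, 20, 22, 26, 31, 32, 36, 40, 41, 45, 50}, so |A + A| = 20. Thus K = 20/6 = 10/3. For comparison, the minimum possible |A + A| over all 6-element sets is 2·6 − 1 = 11 (so min K = 11/6), attained only by arithmetic progressions.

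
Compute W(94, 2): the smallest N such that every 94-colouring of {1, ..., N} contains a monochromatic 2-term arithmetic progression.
W(94, 2) = 94 + 1 = 95

A 2-term AP is any pair of integers, so a monochromatic 2-AP exists iff some colour is used at least twice. With 94 colours, the colouring i ↦ i on {1, ..., 94} uses each colour once, avoiding any monochromatic pair, so W(94, 2) > 94. For {1, ..., 95}, pigeonhole forces two integers of the same colour, which form a monochromatic 2-AP. Hence W(94, 2) = 95.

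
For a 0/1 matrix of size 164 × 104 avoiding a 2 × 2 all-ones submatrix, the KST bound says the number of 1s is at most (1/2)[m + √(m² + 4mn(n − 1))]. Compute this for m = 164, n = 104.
z(164, 104; 2, 2) ≤ (1/2)[164 + √(164² + 4·164·104·103)] = (1/2)[164 + √7053968] = 1409.9654

Kővári–Sós–Turán: let r_1, ..., r_164 be the row sums and z = Σ r_i the total number of 1s. Each pair of columns can share at most one row with both entries 1 (else a 2×2 all-ones block appears), so Σ_i C(r_i, 2) ≤ C(104, 2) = 5356. By convexity Σ_i C(r_i, 2) ≥ 164·C(z/164, 2) = z(z − 164)/(2·164), giving z² − 164z − 164·104·103 ≤ 0 and hence z ≤ (1/2)[164 + √(26896 + 4·1756768)] = (1/2)[164 + √7053968] ≈ (1/2)(164 + 2655.9307) = 1409.9654.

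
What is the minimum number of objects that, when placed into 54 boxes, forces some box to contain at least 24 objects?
n = (24 − 1)·54 + 1 = 1243

By the generalised pigeonhole principle, to guarantee some box contains ≥ r objects we need more than (r − 1) · k objects total. Threshold: n = (r − 1) · k + 1. With r = 24 and k = 54: n = 23 · 54 + 1 = 1242 + 1 = 1243. For n = 1242 = 23 · 54, we can put exactly 23 objects in every box, avoiding 24 in any single one — so 1243 is tight.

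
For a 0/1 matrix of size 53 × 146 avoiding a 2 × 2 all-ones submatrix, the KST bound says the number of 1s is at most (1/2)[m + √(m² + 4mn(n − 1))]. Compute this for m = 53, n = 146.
z(53, 146; 2, 2) ≤ (1/2)[53 + √(53² + 4·53·146·145)] = (1/2)[53 + √4490849] = 1086.0812

Kővári–Sós–Turán: let r_1, ..., r_53 be the row sums and z = Σ r_i the total number of 1s. Each pair of columns can share at most one row with both entries 1 (else a 2×2 all-ones block appears), so Σ_i C(r_i, 2) ≤ C(146, 2) = 10585. By convexity Σ_i C(r_i, 2) ≥ 53·C(z/53, 2) = z(z − 53)/(2·53), giving z² − 53z − 53·146·145 ≤ 0 and hence z ≤ (1/2)[53 + √(2809 + 4·1122010)] = (1/2)[53 + √4490849] ≈ (1/2)(53 + 2119.1623) = 1086.0812.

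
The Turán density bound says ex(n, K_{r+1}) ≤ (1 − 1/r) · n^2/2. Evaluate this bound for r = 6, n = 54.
Turán density bound = (5/6) · 54^2/2 = 1215

Turán's theorem: ex(n, K_{r+1}) is achieved by the complete r-partite Turán graph T(n, r) with parts as balanced as possible, and is at most (1 − 1/r) · n^2/2. For r = 6, n = 54: the density bound is (5/6) · 2916/2 = 1215. Since 6 ∣ 54, the Turán graph T(54, 6) has parts of equal size 9, and its edge count e(T(54, 6)) = 1215 attains the density bound exactly.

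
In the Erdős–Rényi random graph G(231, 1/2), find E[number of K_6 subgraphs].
E[# K_6] = C(231, 6) · (1/2)^C(6, 2) = 197656884271 / 2^15 ≈ 6032009.407684

For each 6-subset S of vertices (there are C(231, 6) = 197656884271 such S), let X_S = 1 if S induces a K_6 (all C(6, 2) = 15 edges present). Then P(X_S = 1) = (1/2)^15 = 1/32768. By linearity of expectation, E[# K_6] = C(231, 6) · (1/2)^15 = 197656884271 / 32768 ≈ 6032009.407684.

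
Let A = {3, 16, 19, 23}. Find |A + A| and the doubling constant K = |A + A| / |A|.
K = |A + A| / |A| = 10/4 = 5/2

Enumerate A + A = {a + b : a, b ∈ A}. With |A| = 4, there are |A|^2 = 16 ordered sum pairs; collecting distinct values, A + A = {6, 19, 22, 26, 32, 35, 38, 39, 42, 46}, so |A + A| = 10. Thus K = 10/4 = 5/2. For comparison, the minimum possible |A + A| over all 4-element sets is 2·4 − 1 = 7 (so min K = 7/4), attained only by arithmetic progressions.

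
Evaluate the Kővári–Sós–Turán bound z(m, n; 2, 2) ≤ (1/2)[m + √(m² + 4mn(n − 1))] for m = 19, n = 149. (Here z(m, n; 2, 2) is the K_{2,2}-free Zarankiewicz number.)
z(19, 149; 2, 2) ≤ (1/2)[19 + √(19² + 4·19·149·148)] = (1/2)[19 + √1676313] = 656.8625

Kővári–Sós–Turán: let r_1, ..., r_19 be the row sums and z = Σ r_i the total number of 1s. Each pair of columns can share at most one row with both entries 1 (else a 2×2 all-ones block appears), so Σ_i C(r_i, 2) ≤ C(149, 2) = 11026. By convexity Σ_i C(r_i, 2) ≥ 19·C(z/19, 2) = z(z − 19)/(2·19), giving z² − 19z − 19·149·148 ≤ 0 and hence z ≤ (1/2)[19 + √(361 + 4·418988)] = (1/2)[19 + √1676313] ≈ (1/2)(19 + 1294.7251) = 656.8625.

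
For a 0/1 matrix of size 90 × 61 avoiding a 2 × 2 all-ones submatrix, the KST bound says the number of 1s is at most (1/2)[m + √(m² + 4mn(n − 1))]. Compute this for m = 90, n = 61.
z(90, 61; 2, 2) ≤ (1/2)[90 + √(90² + 4·90·61·60)] = (1/2)[90 + √1325700] = 620.6952

Kővári–Sós–Turán: let r_1, ..., r_90 be the row sums and z = Σ r_i the total number of 1s. Each pair of columns can share at most one row with both entries 1 (else a 2×2 all-ones block appears), so Σ_i C(r_i, 2) ≤ C(61, 2) = 1830. By convexity Σ_i C(r_i, 2) ≥ 90·C(z/90, 2) = z(z − 90)/(2·90), giving z² − 90z − 90·61·60 ≤ 0 and hence z ≤ (1/2)[90 + √(8100 + 4·329400)] = (1/2)[90 + √1325700] ≈ (1/2)(90 + 1151.3905) = 620.6952.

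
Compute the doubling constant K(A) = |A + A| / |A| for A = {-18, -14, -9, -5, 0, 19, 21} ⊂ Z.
K = |A + A| / |A| = 25/7

Enumerate A + A = {a + b : a, b ∈ A}. With |A| = 7, there are |A|^2 = 49 ordered sum pairs; collecting distinct values, A + A = {-36, -32, -28, -27, -23, -19, -18, -14, -10, -9, -5, 0, 1, 3, 5, 7, 10, 12, 14, 16, 19, 21, 38, 40, 42}, so |A + A| = 25. Thus K = 25/7. For comparison, the minimum possible |A + A| over all 7-element sets is 2·7 − 1 = 13 (so min K = 13/7), attained only by arithmetic progressions.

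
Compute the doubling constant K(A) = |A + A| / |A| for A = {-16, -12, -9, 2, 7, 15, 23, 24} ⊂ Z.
K = |A + A| / |A| = 34/8 = 17/4

Enumerate A + A = {a + b : a, b ∈ A}. With |A| = 8, there are |A|^2 = 64 ordered sum pairs; collecting distinct values, A + A = {-32, -28, -25, -24, -21, -18, -14, -10, -9, -7, -5, -2, -1, 3, 4, 6, 7, 8, 9, 11, 12, 14, 15, 17, 22, 25, 26, 30, 31, 38, 39, 46, 47, 48}, so |A + A| = 34. Thus K = 34/8 = 17/4. For comparison, the minimum possible |A + A| over all 8-element sets is 2·8 − 1 = 15 (so min K = 15/8), attained only by arithmetic progressions.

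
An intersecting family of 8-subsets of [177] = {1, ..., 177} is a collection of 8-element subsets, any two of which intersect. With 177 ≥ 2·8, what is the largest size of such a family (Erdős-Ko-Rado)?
max |F| = C(176, 7) = 919790691600

The Erdős-Ko-Rado theorem states: for n ≥ 2k, an intersecting family of k-subsets of an n-element set has size at most C(n − 1, k − 1), with equality for 'star' families {A ⊆ [n] : |A| = k, i ∈ A} (fix an element i). For n = 177, k = 8: C(176, 7) = 919790691600.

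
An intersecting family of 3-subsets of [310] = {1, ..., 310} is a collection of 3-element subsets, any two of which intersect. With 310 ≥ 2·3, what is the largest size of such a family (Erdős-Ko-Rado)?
max |F| = C(309, 2) = 47586

The Erdős-Ko-Rado theorem states: for n ≥ 2k, an intersecting family of k-subsets of an n-element set has size at most C(n − 1, k − 1), with equality for 'star' families {A ⊆ [n] : |A| = k, i ∈ A} (fix an element i). For n = 310, k = 3: C(309, 2) = 47586.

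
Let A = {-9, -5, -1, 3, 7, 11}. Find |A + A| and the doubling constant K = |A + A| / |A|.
K = |A + A| / |A| = 11/6

Enumerate A + A = {a + b : a, b ∈ A}. With |A| = 6, there are |A|^2 = 36 ordered sum pairs; collecting distinct values, A + A = {-18, -14, -10, -6, -2, 2, 6, 10, 14, 18, 22}, so |A + A| = 11. Thus K = 11/6. Here |A + A| = 2|A| − 1 = 11, the minimum possible — so K = 11/6 is minimal, which holds iff A is an arithmetic progression.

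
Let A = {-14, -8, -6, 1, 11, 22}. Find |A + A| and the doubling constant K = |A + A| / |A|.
K = |A + A| / |A| = 21/6 = 7/2

Enumerate A + A = {a + b : a, b ∈ A}. With |A| = 6, there are |A|^2 = 36 ordered sum pairs; collecting distinct values, A + A = {-28, -22, -20, -16, -14, -13, -12, -7, -5, -3, 2, 3, 5, 8, 12, 14, 16, 22, 23, 33, 44}, so |A + A| = 21. Thus K = 21/6 = 7/2. For comparison, the minimum possible |A + A| over all 6-element sets is 2·6 − 1 = 11 (so min K = 11/6), attained only by arithmetic progressions.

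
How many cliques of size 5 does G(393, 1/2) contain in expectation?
E[# K_5] = C(393, 5) · (1/2)^C(5, 2) = 76153231518 / 2^10 = 38076615759/512 ≈ 74368390.154297

For each 5-subset S of vertices (there are C(393, 5) = 76153231518 such S), let X_S = 1 if S induces a K_5 (all C(5, 2) = 10 edges present). Then P(X_S = 1) = (1/2)^10 = 1/1024. By linearity of expectation, E[# K_5] = C(393, 5) · (1/2)^10 = 76153231518 / 1024 = 38076615759/512 ≈ 74368390.154297.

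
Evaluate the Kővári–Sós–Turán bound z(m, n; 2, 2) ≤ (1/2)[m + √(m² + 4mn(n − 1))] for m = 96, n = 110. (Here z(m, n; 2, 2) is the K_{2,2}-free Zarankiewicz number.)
z(96, 110; 2, 2) ≤ (1/2)[96 + √(96² + 4·96·110·109)] = (1/2)[96 + √4613376] = 1121.9385

Kővári–Sós–Turán: let r_1, ..., r_96 be the row sums and z = Σ r_i the total number of 1s. Each pair of columns can share at most one row with both entries 1 (else a 2×2 all-ones block appears), so Σ_i C(r_i, 2) ≤ C(110, 2) = 5995. By convexity Σ_i C(r_i, 2) ≥ 96·C(z/96, 2) = z(z − 96)/(2·96), giving z² − 96z − 96·110·109 ≤ 0 and hence z ≤ (1/2)[96 + √(9216 + 4·1151040)] = (1/2)[96 + √4613376] ≈ (1/2)(96 + 2147.8771) = 1121.9385.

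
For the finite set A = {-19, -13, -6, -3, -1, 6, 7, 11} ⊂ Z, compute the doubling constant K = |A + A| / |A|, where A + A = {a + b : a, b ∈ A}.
K = |A + A| / |A| = 31/8

Enumerate A + A = {a + b : a, b ∈ A}. With |A| = 8, there are |A|^2 = 64 ordered sum pairs; collecting distinct values, A + A = {-38, -32, -26, -25, -22, -20, -19, -16, -14, -13, -12, -9, -8, -7, -6, -4, -2, 0, 1, 3, 4, 5, 6, 8, 10, 12, 13, 14, 17, 18, 22}, so |A + A| = 31. Thus K = 31/8. For comparison, the minimum possible |A + A| over all 8-element sets is 2·8 − 1 = 15 (so min K = 15/8), attained only by arithmetic progressions.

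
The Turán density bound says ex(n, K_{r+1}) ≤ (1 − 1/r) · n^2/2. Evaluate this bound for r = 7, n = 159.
Turán density bound = (6/7) · 159^2/2 = 75843/7 ≈ 10834.7143

Turán's theorem: ex(n, K_{r+1}) is achieved by the complete r-partite Turán graph T(n, r) with parts as balanced as possible, and is at most (1 − 1/r) · n^2/2. For r = 7, n = 159: the density bound is (6/7) · 25281/2 = 75843/7 ≈ 10834.7143. The integer-valued extremum is e(T(159, 7)) = 10834, which is strictly less than the density bound 75843/7 since 7 ∤ 159 (the parts of T(159, 7) cannot all be equal).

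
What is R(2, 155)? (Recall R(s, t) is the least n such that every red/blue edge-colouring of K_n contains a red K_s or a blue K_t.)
R(2, 155) = 155

R(2, k) = k for all k ≥ 2: in a 2-colouring of K_k, either some edge is red (a red K_2) or all edges are blue (a blue K_k). And K_{154} coloured all-blue has no blue K_155, so R(2, 155) > 154. Hence R(2, 155) = 155.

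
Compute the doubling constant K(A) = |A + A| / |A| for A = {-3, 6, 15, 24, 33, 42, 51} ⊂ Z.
K = |A + A| / |A| = 13/7

Enumerate A + A = {a + b : a, b ∈ A}. With |A| = 7, there are |A|^2 = 49 ordered sum pairs; collecting distinct values, A + A = {-6, 3, 12, 21, 30, 39, 48, 57, 66, 75, 84, 93, 102}, so |A + A| = 13. Thus K = 13/7. Here |A + A| = 2|A| − 1 = 13, the minimum possible — so K = 13/7 is minimal, which holds iff A is an arithmetic progression.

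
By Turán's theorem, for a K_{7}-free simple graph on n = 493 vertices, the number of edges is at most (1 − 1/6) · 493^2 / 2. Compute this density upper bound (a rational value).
Turán density bound = (5/6) · 493^2/2 = 1215245/12 ≈ 101270.4167

Turán's theorem: ex(n, K_{r+1}) is achieved by the complete r-partite Turán graph T(n, r) with parts as balanced as possible, and is at most (1 − 1/r) · n^2/2. For r = 6, n = 493: the density bound is (5/6) · 243049/2 = 1215245/12 ≈ 101270.4167. The integer-valued extremum is e(T(493, 6)) = 101270, which is strictly less than the density bound 1215245/12 since 6 ∤ 493 (the parts of T(493, 6) cannot all be equal).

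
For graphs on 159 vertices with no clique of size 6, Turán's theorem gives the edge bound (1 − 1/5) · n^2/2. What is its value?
Turán density bound = (4/5) · 159^2/2 = 50562/5 ≈ 10112.4

Turán's theorem: ex(n, K_{r+1}) is achieved by the complete r-partite Turán graph T(n, r) with parts as balanced as possible, and is at most (1 − 1/r) · n^2/2. For r = 5, n = 159: the density bound is (4/5) · 25281/2 = 50562/5 ≈ 10112.4. The integer-valued extremum is e(T(159, 5)) = 10112, which is strictly less than the density bound 50562/5 since 5 ∤ 159 (the parts of T(159, 5) cannot all be equal).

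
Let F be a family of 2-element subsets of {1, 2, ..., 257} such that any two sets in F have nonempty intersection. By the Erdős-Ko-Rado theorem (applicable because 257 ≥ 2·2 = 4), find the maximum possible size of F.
max |F| = C(256, 1) = 256

Erdős-Ko-Rado (1961): when n ≥ 2k, max |F| = C(n−1, k−1). The bound is attained by the star {A : i ∈ A} for any fixed i ∈ [n]. Here C(257−1, 2−1) = C(256, 1) = 256.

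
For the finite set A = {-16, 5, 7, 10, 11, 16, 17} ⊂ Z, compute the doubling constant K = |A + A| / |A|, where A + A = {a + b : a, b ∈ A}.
K = |A + A| / |A| = 25/7

Enumerate A + A = {a + b : a, b ∈ A}. With |A| = 7, there are |A|^2 = 49 ordered sum pairs; collecting distinct values, A + A = {-32, -11, -9, -6, -5, 0, 1, 10, 12, 14, 15, 16, 17, 18, 20, 21, 22, 23, 24, 26, 27, 28, 32, 33, 34}, so |A + A| = 25. Thus K = 25/7. For comparison, the minimum possible |A + A| over all 7-element sets is 2·7 − 1 = 13 (so min K = 13/7), attained only by arithmetic progressions.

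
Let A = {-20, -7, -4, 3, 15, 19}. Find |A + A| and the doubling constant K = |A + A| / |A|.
K = |A + A| / |A| = 20/6 = 10/3

Enumerate A + A = {a + b : a, b ∈ A}. With |A| = 6, there are |A|^2 = 36 ordered sum pairs; collecting distinct values, A + A = {-40, -27, -24, -17, -14, -11, -8, -5, -4, -1, 6, 8, 11, 12, 15, 18, 22, 30, 34, 38}, so |A + A| = 20. Thus K = 20/6 = 10/3. For comparison, the minimum possible |A + A| over all 6-element sets is 2·6 − 1 = 11 (so min K = 11/6), attained only by arithmetic progressions.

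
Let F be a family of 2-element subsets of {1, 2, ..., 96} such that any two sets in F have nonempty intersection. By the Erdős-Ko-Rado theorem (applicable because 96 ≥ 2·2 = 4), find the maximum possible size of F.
max |F| = C(95, 1) = 95

Erdős-Ko-Rado (1961): when n ≥ 2k, max |F| = C(n−1, k−1). The bound is attained by the star {A : i ∈ A} for any fixed i ∈ [n]. Here C(96−1, 2−1) = C(95, 1) = 95.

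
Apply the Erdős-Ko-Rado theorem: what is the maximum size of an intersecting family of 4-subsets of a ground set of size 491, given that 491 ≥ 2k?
max |F| = C(490, 3) = 19488280

Erdős-Ko-Rado (1961): when n ≥ 2k, max |F| = C(n−1, k−1). The bound is attained by the star {A : i ∈ A} for any fixed i ∈ [n]. Here C(491−1, 4−1) = C(490, 3) = 19488280.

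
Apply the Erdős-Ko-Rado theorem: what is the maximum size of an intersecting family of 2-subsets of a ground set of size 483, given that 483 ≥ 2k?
max |F| = C(482, 1) = 482

Erdős-Ko-Rado (1961): when n ≥ 2k, max |F| = C(n−1, k−1). The bound is attained by the star {A : i ∈ A} for any fixed i ∈ [n]. Here C(483−1, 2−1) = C(482, 1) = 482.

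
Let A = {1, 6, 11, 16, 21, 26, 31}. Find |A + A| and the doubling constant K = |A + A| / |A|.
K = |A + A| / |A| = 13/7

Enumerate A + A = {a + b : a, b ∈ A}. With |A| = 7, there are |A|^2 = 49 ordered sum pairs; collecting distinct values, A + A = {2, 7, 12, 17, 22, 27, 32, 37, 42, 47, 52, 57, 62}, so |A + A| = 13. Thus K = 13/7. Here |A + A| = 2|A| − 1 = 13, the minimum possible — so K = 13/7 is minimal, which holds iff A is an arithmetic progression.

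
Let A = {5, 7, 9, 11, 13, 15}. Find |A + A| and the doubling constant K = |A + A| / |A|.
K = |A + A| / |A| = 11/6

Enumerate A + A = {a + b : a, b ∈ A}. With |A| = 6, there are |A|^2 = 36 ordered sum pairs; collecting distinct values, A + A = {10, 12, 14, 16, 18, 20, 22, 24, 26, 28, 30}, so |A + A| = 11. Thus K = 11/6. Here |A + A| = 2|A| − 1 = 11, the minimum possible — so K = 11/6 is minimal, which holds iff A is an arithmetic progression.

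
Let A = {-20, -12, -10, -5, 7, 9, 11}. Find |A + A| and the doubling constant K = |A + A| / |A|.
K = |A + A| / |A| = 25/7

Enumerate A + A = {a + b : a, b ∈ A}. With |A| = 7, there are |A|^2 = 49 ordered sum pairs; collecting distinct values, A + A = {-40, -32, -30, -25, -24, -22, -20, -17, -15, -13, -11, -10, -9, -5, -3, -1, 1, 2, 4, 6, 14, 16, 18, 20, 22}, so |A + A| = 25. Thus K = 25/7. For comparison, the minimum possible |A + A| over all 7-element sets is 2·7 − 1 = 13 (so min K = 13/7), attained only by arithmetic progressions.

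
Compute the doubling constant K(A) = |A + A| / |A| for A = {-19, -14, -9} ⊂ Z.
K = |A + A| / |A| = 5/3

Enumerate A + A = {a + b : a, b ∈ A}. With |A| = 3, there are |A|^2 = 9 ordered sum pairs; collecting distinct values, A + A = {-38, -33, -28, -23, -18}, so |A + A| = 5. Thus K = 5/3. Here |A + A| = 2|A| − 1 = 5, the minimum possible — so K = 5/3 is minimal, which holds iff A is an arithmetic progression.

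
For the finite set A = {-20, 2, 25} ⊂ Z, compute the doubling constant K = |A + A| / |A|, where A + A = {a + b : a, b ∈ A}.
K = |A + A| / |A| = 6/3 = 2

Enumerate A + A = {a + b : a, b ∈ A}. With |A| = 3, there are |A|^2 = 9 ordered sum pairs; collecting distinct values, A + A = {-40, -18, 4, 5, 27, 50}, so |A + A| = 6. Thus K = 6/3 = 2. For comparison, the minimum possible |A + A| over all 3-element sets is 2·3 − 1 = 5 (so min K = 5/3), attained only by arithmetic progressions.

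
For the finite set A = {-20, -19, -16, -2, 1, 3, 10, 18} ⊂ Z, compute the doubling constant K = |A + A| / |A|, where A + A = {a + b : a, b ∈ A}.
K = |A + A| / |A| = 33/8

Enumerate A + A = {a + b : a, b ∈ A}. With |A| = 8, there are |A|^2 = 64 ordered sum pairs; collecting distinct values, A + A = {-40, -39, -38, -36, -35, -32, -22, -21, -19, -18, -17, -16, -15, -13, -10, -9, -6, -4, -2, -1, 1, 2, 4, 6, 8, 11, 13, 16, 19, 20, 21, 28, 36}, so |A + A| = 33. Thus K = 33/8. For comparison, the minimum possible |A + A| over all 8-element sets is 2·8 − 1 = 15 (so min K = 15/8), attained only by arithmetic progressions.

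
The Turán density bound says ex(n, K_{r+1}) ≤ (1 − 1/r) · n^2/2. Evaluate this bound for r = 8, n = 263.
Turán density bound = (7/8) · 263^2/2 = 484183/16 ≈ 30261.4375

Turán's theorem: ex(n, K_{r+1}) is achieved by the complete r-partite Turán graph T(n, r) with parts as balanced as possible, and is at most (1 − 1/r) · n^2/2. For r = 8, n = 263: the density bound is (7/8) · 69169/2 = 484183/16 ≈ 30261.4375. The integer-valued extremum is e(T(263, 8)) = 30261, which is strictly less than the density bound 484183/16 since 8 ∤ 263 (the parts of T(263, 8) cannot all be equal).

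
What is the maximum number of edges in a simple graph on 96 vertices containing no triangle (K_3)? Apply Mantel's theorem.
ex(96, K_3) = ⌊96^2/4⌋ = 2304

Mantel (1907): a triangle-free graph on n vertices has at most ⌊n^2/4⌋ edges, with equality for the complete bipartite graph K_{⌊n/2⌋, ⌈n/2⌉}. For n = 96: ⌊96^2/4⌋ = ⌊9216/4⌋ = 2304. The extremal graph is K_{48, 48}, which has 48·48 = 2304 edges.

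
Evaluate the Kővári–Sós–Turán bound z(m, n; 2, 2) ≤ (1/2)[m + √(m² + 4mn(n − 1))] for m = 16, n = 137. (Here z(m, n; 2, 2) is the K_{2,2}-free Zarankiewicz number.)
z(16, 137; 2, 2) ≤ (1/2)[16 + √(16² + 4·16·137·136)] = (1/2)[16 + √1192704] = 554.0549

Kővári–Sós–Turán: let r_1, ..., r_16 be the row sums and z = Σ r_i the total number of 1s. Each pair of columns can share at most one row with both entries 1 (else a 2×2 all-ones block appears), so Σ_i C(r_i, 2) ≤ C(137, 2) = 9316. By convexity Σ_i C(r_i, 2) ≥ 16·C(z/16, 2) = z(z − 16)/(2·16), giving z² − 16z − 16·137·136 ≤ 0 and hence z ≤ (1/2)[16 + √(256 + 4·298112)] = (1/2)[16 + √1192704] ≈ (1/2)(16 + 1092.1099) = 554.0549.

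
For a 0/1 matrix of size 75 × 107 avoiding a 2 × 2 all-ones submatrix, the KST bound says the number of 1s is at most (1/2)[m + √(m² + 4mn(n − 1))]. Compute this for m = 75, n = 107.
z(75, 107; 2, 2) ≤ (1/2)[75 + √(75² + 4·75·107·106)] = (1/2)[75 + √3408225] = 960.5689

Kővári–Sós–Turán: let r_1, ..., r_75 be the row sums and z = Σ r_i the total number of 1s. Each pair of columns can share at most one row with both entries 1 (else a 2×2 all-ones block appears), so Σ_i C(r_i, 2) ≤ C(107, 2) = 5671. By convexity Σ_i C(r_i, 2) ≥ 75·C(z/75, 2) = z(z − 75)/(2·75), giving z² − 75z − 75·107·106 ≤ 0 and hence z ≤ (1/2)[75 + √(5625 + 4·850650)] = (1/2)[75 + √3408225] ≈ (1/2)(75 + 1846.1379) = 960.5689.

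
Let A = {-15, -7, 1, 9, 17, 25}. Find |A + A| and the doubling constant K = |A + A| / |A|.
K = |A + A| / |A| = 11/6

Enumerate A + A = {a + b : a, b ∈ A}. With |A| = 6, there are |A|^2 = 36 ordered sum pairs; collecting distinct values, A + A = {-30, -22, -14, -6, 2, 10, 18, 26, 34, 42, 50}, so |A + A| = 11. Thus K = 11/6. Here |A + A| = 2|A| − 1 = 11, the minimum possible — so K = 11/6 is minimal, which holds iff A is an arithmetic progression.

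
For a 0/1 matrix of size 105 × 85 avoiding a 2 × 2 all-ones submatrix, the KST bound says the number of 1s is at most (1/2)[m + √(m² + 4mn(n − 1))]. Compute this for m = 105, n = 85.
z(105, 85; 2, 2) ≤ (1/2)[105 + √(105² + 4·105·85·84)] = (1/2)[105 + √3009825] = 919.9424

Kővári–Sós–Turán: let r_1, ..., r_105 be the row sums and z = Σ r_i the total number of 1s. Each pair of columns can share at most one row with both entries 1 (else a 2×2 all-ones block appears), so Σ_i C(r_i, 2) ≤ C(85, 2) = 3570. By convexity Σ_i C(r_i, 2) ≥ 105·C(z/105, 2) = z(z − 105)/(2·105), giving z² − 105z − 105·85·84 ≤ 0 and hence z ≤ (1/2)[105 + √(11025 + 4·749700)] = (1/2)[105 + √3009825] ≈ (1/2)(105 + 1734.8847) = 919.9424.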